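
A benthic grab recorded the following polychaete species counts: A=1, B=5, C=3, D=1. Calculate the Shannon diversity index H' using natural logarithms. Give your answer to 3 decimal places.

1.168

Total N = 1+5+3+1 = 10, so the proportions are 0.1, 0.5, 0.3, 0.1 (working shown to 5 dp, full precision carried).
Each pᵢ ln pᵢ term: 0.1×(-2.30259)=-0.23026, 0.5×(-0.69315)=-0.34657, 0.3×(-1.20397)=-0.36119, 0.1×(-2.30259)=-0.23026.
Sum = -1.16828, so H' = 1.168.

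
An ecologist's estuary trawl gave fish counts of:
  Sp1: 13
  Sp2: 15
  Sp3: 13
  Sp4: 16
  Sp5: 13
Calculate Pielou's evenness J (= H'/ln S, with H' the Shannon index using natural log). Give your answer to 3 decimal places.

0.998

Total N = 13+15+13+16+13 = 70, so the proportions are 0.18571, 0.21429, 0.18571, 0.22857, 0.18571 (working shown to 5 dp, full precision carried).
H' = −Σ pᵢ ln pᵢ = −((-0.31266) + (-0.33010) + (-0.31266) + (-0.33735) + (-0.31266)) = 1.60542.
With S = 5 species, ln S = 1.60944, so J = 1.60542/1.60944 = 0.99750, i.e. 0.998 to 3 decimal places.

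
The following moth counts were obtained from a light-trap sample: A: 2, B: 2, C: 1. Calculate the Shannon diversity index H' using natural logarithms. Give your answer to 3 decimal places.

1.055

Total N = 2+2+1 = 5, so the proportions are 0.4, 0.4, 0.2 (working shown to 5 dp, full precision carried).
Each pᵢ ln pᵢ term: 0.4×(-0.91629)=-0.36652, 0.4×(-0.91629)=-0.36652, 0.2×(-1.60944)=-0.32189.
Sum = -1.05492, so H' = 1.055.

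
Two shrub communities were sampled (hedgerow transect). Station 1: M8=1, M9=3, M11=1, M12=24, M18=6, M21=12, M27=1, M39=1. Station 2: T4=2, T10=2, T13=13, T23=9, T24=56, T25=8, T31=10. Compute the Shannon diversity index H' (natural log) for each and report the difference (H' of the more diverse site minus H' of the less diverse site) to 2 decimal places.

Station 1: N=49, proportions 0.0204, 0.0612, 0.0204, 0.4898, 0.1224, 0.2449, 0.0204, 0.0204, giving H' = 1.4400 (working shown to 4 dp, full precision carried).
Station 2: N=100, proportions 0.02, 0.02, 0.13, 0.09, 0.56, 0.08, 0.1, giving H' = 1.3954.
Difference = |1.4400 − 1.3954| = 0.0446, i.e. 0.04 to 2 decimal places.

0.04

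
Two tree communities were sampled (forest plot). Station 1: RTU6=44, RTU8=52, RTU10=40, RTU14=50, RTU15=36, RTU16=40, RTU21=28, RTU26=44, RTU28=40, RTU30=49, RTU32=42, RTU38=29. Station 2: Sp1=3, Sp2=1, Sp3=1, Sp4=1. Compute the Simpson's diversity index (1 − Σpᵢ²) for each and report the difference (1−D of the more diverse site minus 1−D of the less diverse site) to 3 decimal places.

0.247

Station 1: N=494, proportions 0.089069, 0.105263, 0.080972, 0.101215, 0.072874, 0.080972, 0.05668, 0.089069, 0.080972, 0.09919, 0.08502, 0.058704, giving 1−D = 0.914103 (working shown to 6 dp, full precision carried).
Station 2: N=6, proportions 0.5, 0.166667, 0.166667, 0.166667, giving 1−D = 0.666667.
Difference = |0.914103 − 0.666667| = 0.247436, i.e. 0.247 to 3 decimal places.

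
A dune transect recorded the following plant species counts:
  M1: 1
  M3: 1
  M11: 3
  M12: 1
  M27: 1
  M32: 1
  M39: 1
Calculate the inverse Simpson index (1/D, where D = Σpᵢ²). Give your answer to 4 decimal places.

5.4000

Total N = 1+1+3+1+1+1+1 = 9, so the proportions are 0.11111111, 0.11111111, 0.33333333, 0.11111111, 0.11111111, 0.11111111, 0.11111111 (working shown to 8 dp, full precision carried).
D = 0.11111111² + 0.11111111² + 0.33333333² + 0.11111111² + 0.11111111² + 0.11111111² + 0.11111111² = 0.01234568 + 0.01234568 + 0.11111111 + 0.01234568 + 0.01234568 + 0.01234568 + 0.01234568 = 0.18518519.
So 1/D = 5.400000, i.e. 5.4000 to 4 decimal places.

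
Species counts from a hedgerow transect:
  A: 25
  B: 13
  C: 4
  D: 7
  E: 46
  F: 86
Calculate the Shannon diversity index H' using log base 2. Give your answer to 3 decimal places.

Total N = 25+13+4+7+46+86 = 181, so the proportions are 0.13812, 0.07182, 0.0221, 0.03867, 0.25414, 0.47514 (working shown to 5 dp, full precision carried).
Each pᵢ log₂ pᵢ term: 0.13812×(-2.85599)=-0.39447, 0.07182×(-3.79941)=-0.27289, 0.0221×(-5.49985)=-0.12154, 0.03867×(-4.69249)=-0.18148, 0.25414×(-1.97628)=-0.50226, 0.47514×(-1.07358)=-0.51010.
Sum = -1.98274, so H' = 1.983.

1.983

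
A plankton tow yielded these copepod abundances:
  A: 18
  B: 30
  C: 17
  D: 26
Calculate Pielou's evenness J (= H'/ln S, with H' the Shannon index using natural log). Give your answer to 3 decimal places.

Total N = 18+30+17+26 = 91, so the proportions are 0.1978, 0.32967, 0.18681, 0.28571 (working shown to 5 dp, full precision carried).
H' = −Σ pᵢ ln pᵢ = −((-0.32054) + (-0.36582) + (-0.31341) + (-0.35793)) = 1.35770.
With S = 4 species, ln S = 1.38629, so J = 1.35770/1.38629 = 0.97937, i.e. 0.979 to 3 decimal places.

0.979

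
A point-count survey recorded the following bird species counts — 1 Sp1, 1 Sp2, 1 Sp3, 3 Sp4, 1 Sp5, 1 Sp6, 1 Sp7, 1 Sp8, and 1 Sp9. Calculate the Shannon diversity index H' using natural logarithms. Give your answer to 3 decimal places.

2.098

Total N = 1+1+1+3+1+1+1+1+1 = 11, so the proportions are 0.09091, 0.09091, 0.09091, 0.27273, 0.09091, 0.09091, 0.09091, 0.09091, 0.09091 (working shown to 5 dp, full precision carried).
Each pᵢ ln pᵢ term: 0.09091×(-2.39790)=-0.21799, 0.09091×(-2.39790)=-0.21799, 0.09091×(-2.39790)=-0.21799, 0.27273×(-1.29928)=-0.35435, 0.09091×(-2.39790)=-0.21799, 0.09091×(-2.39790)=-0.21799, 0.09091×(-2.39790)=-0.21799, 0.09091×(-2.39790)=-0.21799, 0.09091×(-2.39790)=-0.21799.
Sum = -2.09827, so H' = 2.098.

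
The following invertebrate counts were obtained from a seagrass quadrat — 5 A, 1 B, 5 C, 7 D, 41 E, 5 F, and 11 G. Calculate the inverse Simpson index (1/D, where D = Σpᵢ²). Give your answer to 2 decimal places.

2.92

Total N = 5+1+5+7+41+5+11 = 75, so the proportions are 0.06667, 0.01333, 0.06667, 0.09333, 0.54667, 0.06667, 0.14667 (working shown to 5 dp, full precision carried).
D = 0.06667² + 0.01333² + 0.06667² + 0.09333² + 0.54667² + 0.06667² + 0.14667² = 0.00444 + 0.00018 + 0.00444 + 0.00871 + 0.29884 + 0.00444 + 0.02151 = 0.34258.
So 1/D = 2.9190, i.e. 2.92 to 2 decimal places.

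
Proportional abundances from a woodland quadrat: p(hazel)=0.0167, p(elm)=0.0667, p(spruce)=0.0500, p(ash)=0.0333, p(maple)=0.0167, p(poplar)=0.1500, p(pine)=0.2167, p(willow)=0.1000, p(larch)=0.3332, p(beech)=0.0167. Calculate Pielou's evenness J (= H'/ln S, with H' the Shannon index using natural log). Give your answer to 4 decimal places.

0.8083

H' = −Σ pᵢ ln pᵢ = −((-0.068342) + (-0.180594) + (-0.149787) + (-0.113293) + (-0.068342) + (-0.284568) + (-0.331387) + (-0.230259) + (-0.366191) + (-0.068342)) = 1.861104 (working shown to 6 dp, full precision carried).
With S = 10 species, ln S = 2.302585, so J = 1.861104/2.302585 = 0.808267, i.e. 0.8083 to 4 decimal places.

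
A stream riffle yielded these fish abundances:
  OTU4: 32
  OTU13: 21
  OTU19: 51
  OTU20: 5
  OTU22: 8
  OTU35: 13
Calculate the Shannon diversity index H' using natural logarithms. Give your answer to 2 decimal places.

1.53

Total N = 32+21+51+5+8+13 = 130, so the proportions are 0.2462, 0.1615, 0.3923, 0.0385, 0.0615, 0.1 (working shown to 4 dp, full precision carried).
Each pᵢ ln pᵢ term: 0.2462×(-1.4018)=-0.3451, 0.1615×(-1.8230)=-0.2945, 0.3923×(-0.9357)=-0.3671, 0.0385×(-3.2581)=-0.1253, 0.0615×(-2.7881)=-0.1716, 0.1×(-2.3026)=-0.2303.
Sum = -1.5338, so H' = 1.53.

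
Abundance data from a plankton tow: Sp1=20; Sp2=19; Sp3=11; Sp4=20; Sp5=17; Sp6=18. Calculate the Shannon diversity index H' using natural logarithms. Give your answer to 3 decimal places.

1.775

Total N = 20+19+11+20+17+18 = 105, so the proportions are 0.19048, 0.18095, 0.10476, 0.19048, 0.1619, 0.17143 (working shown to 5 dp, full precision carried).
Each pᵢ ln pᵢ term: 0.19048×(-1.65823)=-0.31585, 0.18095×(-1.70952)=-0.30934, 0.10476×(-2.25607)=-0.23635, 0.19048×(-1.65823)=-0.31585, 0.1619×(-1.82075)=-0.29479, 0.17143×(-1.76359)=-0.30233.
Sum = -1.77451, so H' = 1.775.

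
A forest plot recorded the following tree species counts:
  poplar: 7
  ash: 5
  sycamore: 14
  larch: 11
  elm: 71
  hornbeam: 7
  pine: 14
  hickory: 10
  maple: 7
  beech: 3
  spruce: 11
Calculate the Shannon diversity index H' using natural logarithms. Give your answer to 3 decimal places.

1.922

Total N = 7+5+14+11+71+7+14+10+7+3+11 = 160, so the proportions are 0.04375, 0.03125, 0.0875, 0.06875, 0.44375, 0.04375, 0.0875, 0.0625, 0.04375, 0.01875, 0.06875 (working shown to 5 dp, full precision carried).
Each pᵢ ln pᵢ term: 0.04375×(-3.12926)=-0.13691, 0.03125×(-3.46574)=-0.10830, 0.0875×(-2.43612)=-0.21316, 0.06875×(-2.67728)=-0.18406, 0.44375×(-0.81249)=-0.36054, 0.04375×(-3.12926)=-0.13691, 0.0875×(-2.43612)=-0.21316, 0.0625×(-2.77259)=-0.17329, 0.04375×(-3.12926)=-0.13691, 0.01875×(-3.97656)=-0.07456, 0.06875×(-2.67728)=-0.18406.
Sum = -1.92186, so H' = 1.922.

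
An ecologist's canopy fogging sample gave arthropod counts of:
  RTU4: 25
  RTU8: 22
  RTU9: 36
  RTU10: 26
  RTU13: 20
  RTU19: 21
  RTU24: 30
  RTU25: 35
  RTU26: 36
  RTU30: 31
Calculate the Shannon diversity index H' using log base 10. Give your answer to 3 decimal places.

Total N = 25+22+36+26+20+21+30+35+36+31 = 282, so the proportions are 0.08865, 0.07801, 0.12766, 0.0922, 0.07092, 0.07447, 0.10638, 0.12411, 0.12766, 0.10993 (working shown to 5 dp, full precision carried).
Each pᵢ log₁₀ pᵢ term: 0.08865×(-1.05231)=-0.09329, 0.07801×(-1.10783)=-0.08643, 0.12766×(-0.89395)=-0.11412, 0.0922×(-1.03528)=-0.09545, 0.07092×(-1.14922)=-0.08150, 0.07447×(-1.12803)=-0.08400, 0.10638×(-0.97313)=-0.10352, 0.12411×(-0.90618)=-0.11247, 0.12766×(-0.89395)=-0.11412, 0.10993×(-0.95889)=-0.10541.
Sum = -0.99032, so H' = 0.990.

0.990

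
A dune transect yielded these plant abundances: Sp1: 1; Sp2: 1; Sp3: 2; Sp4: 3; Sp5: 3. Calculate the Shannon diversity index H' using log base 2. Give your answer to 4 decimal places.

2.1710

Total N = 1+1+2+3+3 = 10, so the proportions are 0.1, 0.1, 0.2, 0.3, 0.3 (working shown to 6 dp, full precision carried).
Each pᵢ log₂ pᵢ term: 0.1×(-3.321928)=-0.332193, 0.1×(-3.321928)=-0.332193, 0.2×(-2.321928)=-0.464386, 0.3×(-1.736966)=-0.521090, 0.3×(-1.736966)=-0.521090.
Sum = -2.170951, so H' = 2.1710.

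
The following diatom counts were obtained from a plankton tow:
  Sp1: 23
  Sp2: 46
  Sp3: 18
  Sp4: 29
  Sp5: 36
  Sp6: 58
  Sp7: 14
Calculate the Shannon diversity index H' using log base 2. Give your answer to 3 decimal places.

2.659

Total N = 23+46+18+29+36+58+14 = 224, so the proportions are 0.10268, 0.20536, 0.08036, 0.12946, 0.16071, 0.25893, 0.0625 (working shown to 5 dp, full precision carried).
Each pᵢ log₂ pᵢ term: 0.10268×(-3.28379)=-0.33718, 0.20536×(-2.28379)=-0.46899, 0.08036×(-3.63743)=-0.29229, 0.12946×(-2.94937)=-0.38184, 0.16071×(-2.63743)=-0.42387, 0.25893×(-1.94937)=-0.50475, 0.0625×(-4.00000)=-0.25000.
Sum = -2.65892, so H' = 2.659.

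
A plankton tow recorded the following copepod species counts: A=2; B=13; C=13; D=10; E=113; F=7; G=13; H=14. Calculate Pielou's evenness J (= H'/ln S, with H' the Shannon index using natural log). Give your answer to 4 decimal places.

Total N = 2+13+13+10+113+7+13+14 = 185, so the proportions are 0.010811, 0.07027, 0.07027, 0.054054, 0.610811, 0.037838, 0.07027, 0.075676 (working shown to 6 dp, full precision carried).
H' = −Σ pᵢ ln pᵢ = −((-0.048943) + (-0.186596) + (-0.186596) + (-0.157717) + (-0.301110) + (-0.123898) + (-0.186596) + (-0.195342)) = 1.386798.
With S = 8 species, ln S = 2.079442, so J = 1.386798/2.079442 = 0.666909, i.e. 0.6669 to 4 decimal places.

0.6669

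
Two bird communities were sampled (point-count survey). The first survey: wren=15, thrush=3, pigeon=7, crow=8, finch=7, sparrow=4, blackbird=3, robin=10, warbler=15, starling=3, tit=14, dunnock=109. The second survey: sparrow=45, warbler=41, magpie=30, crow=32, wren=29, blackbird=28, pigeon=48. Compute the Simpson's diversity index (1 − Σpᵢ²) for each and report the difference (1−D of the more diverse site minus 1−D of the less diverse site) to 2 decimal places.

The first survey: N=198, proportions 0.0758, 0.0152, 0.0354, 0.0404, 0.0354, 0.0202, 0.0152, 0.0505, 0.0758, 0.0152, 0.0707, 0.5505, giving 1−D = 0.6727 (working shown to 4 dp, full precision carried).
The second survey: N=253, proportions 0.1779, 0.1621, 0.1186, 0.1265, 0.1146, 0.1107, 0.1897, giving 1−D = 0.8507.
Difference = |0.6727 − 0.8507| = 0.1780, i.e. 0.18 to 2 decimal places.

0.18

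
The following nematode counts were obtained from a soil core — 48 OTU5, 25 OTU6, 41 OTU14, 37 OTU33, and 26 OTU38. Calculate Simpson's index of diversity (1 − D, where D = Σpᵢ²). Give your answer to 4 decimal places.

Total N = 48+25+41+37+26 = 177, so the proportions are 0.271186, 0.141243, 0.231638, 0.20904, 0.146893 (working shown to 6 dp, full precision carried).
D = 0.271186² + 0.141243² + 0.231638² + 0.20904² + 0.146893² = 0.073542 + 0.019950 + 0.053656 + 0.043698 + 0.021577 = 0.212423.
So 1 − D = 0.787577, i.e. 0.7876 to 4 decimal places.

0.7876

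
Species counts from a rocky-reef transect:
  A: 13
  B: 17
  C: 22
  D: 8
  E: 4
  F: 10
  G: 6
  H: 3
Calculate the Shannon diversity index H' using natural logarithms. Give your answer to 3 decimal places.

1.904

Total N = 13+17+22+8+4+10+6+3 = 83, so the proportions are 0.15663, 0.20482, 0.26506, 0.09639, 0.04819, 0.12048, 0.07229, 0.03614 (working shown to 5 dp, full precision carried).
Each pᵢ ln pᵢ term: 0.15663×(-1.85389)=-0.29037, 0.20482×(-1.58563)=-0.32477, 0.26506×(-1.32780)=-0.35195, 0.09639×(-2.33940)=-0.22548, 0.04819×(-3.03255)=-0.14615, 0.12048×(-2.11626)=-0.25497, 0.07229×(-2.62708)=-0.18991, 0.03614×(-3.32023)=-0.12001.
Sum = -1.90360, so H' = 1.904.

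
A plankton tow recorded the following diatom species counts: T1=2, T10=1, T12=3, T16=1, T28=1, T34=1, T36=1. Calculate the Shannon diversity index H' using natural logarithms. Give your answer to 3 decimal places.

Total N = 2+1+3+1+1+1+1 = 10, so the proportions are 0.2, 0.1, 0.3, 0.1, 0.1, 0.1, 0.1 (working shown to 5 dp, full precision carried).
Each pᵢ ln pᵢ term: 0.2×(-1.60944)=-0.32189, 0.1×(-2.30259)=-0.23026, 0.3×(-1.20397)=-0.36119, 0.1×(-2.30259)=-0.23026, 0.1×(-2.30259)=-0.23026, 0.1×(-2.30259)=-0.23026, 0.1×(-2.30259)=-0.23026.
Sum = -1.83437, so H' = 1.834.

1.834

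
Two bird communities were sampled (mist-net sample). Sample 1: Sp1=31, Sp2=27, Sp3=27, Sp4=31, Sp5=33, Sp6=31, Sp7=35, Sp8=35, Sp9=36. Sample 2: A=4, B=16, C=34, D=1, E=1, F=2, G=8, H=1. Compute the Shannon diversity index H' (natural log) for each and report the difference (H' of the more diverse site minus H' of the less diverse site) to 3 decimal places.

0.791

Sample 1: N=286, proportions 0.10839, 0.09441, 0.09441, 0.10839, 0.11538, 0.10839, 0.12238, 0.12238, 0.12587, giving H' = 2.19235 (working shown to 5 dp, full precision carried).
Sample 2: N=67, proportions 0.0597, 0.23881, 0.50746, 0.01493, 0.01493, 0.02985, 0.1194, 0.01493, giving H' = 1.40134.
Difference = |2.19235 − 1.40134| = 0.79101, i.e. 0.791 to 3 decimal places.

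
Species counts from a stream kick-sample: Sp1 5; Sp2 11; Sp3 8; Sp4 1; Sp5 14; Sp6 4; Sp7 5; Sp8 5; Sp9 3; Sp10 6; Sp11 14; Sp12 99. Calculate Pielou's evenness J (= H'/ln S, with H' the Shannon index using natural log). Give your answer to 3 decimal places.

Total N = 5+11+8+1+14+4+5+5+3+6+14+99 = 175, so the proportions are 0.02857, 0.06286, 0.04571, 0.00571, 0.08, 0.02286, 0.02857, 0.02857, 0.01714, 0.03429, 0.08, 0.56571 (working shown to 5 dp, full precision carried).
H' = −Σ pᵢ ln pᵢ = −((-0.10158) + (-0.17392) + (-0.14104) + (-0.02951) + (-0.20206) + (-0.08637) + (-0.10158) + (-0.10158) + (-0.06971) + (-0.11565) + (-0.20206) + (-0.32227)) = 1.64732.
With S = 12 species, ln S = 2.48491, so J = 1.64732/2.48491 = 0.66293, i.e. 0.663 to 3 decimal places.

0.663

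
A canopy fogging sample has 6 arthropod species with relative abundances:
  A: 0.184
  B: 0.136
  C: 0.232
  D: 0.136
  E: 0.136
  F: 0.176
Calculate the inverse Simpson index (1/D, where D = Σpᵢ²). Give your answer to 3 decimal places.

5.742

D = 0.184² + 0.136² + 0.232² + 0.136² + 0.136² + 0.176² = 0.0338560 + 0.0184960 + 0.0538240 + 0.0184960 + 0.0184960 + 0.0309760 = 0.1741440 (working shown to 7 dp, full precision carried).
So 1/D = 5.74237, i.e. 5.742 to 3 decimal places.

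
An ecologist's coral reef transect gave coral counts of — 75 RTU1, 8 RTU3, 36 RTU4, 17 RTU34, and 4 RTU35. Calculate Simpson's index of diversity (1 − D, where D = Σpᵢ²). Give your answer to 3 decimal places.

Total N = 75+8+36+17+4 = 140, so the proportions are 0.53571, 0.05714, 0.25714, 0.12143, 0.02857 (working shown to 5 dp, full precision carried).
D = 0.53571² + 0.05714² + 0.25714² + 0.12143² + 0.02857² = 0.28699 + 0.00327 + 0.06612 + 0.01474 + 0.00082 = 0.37194.
So 1 − D = 0.62806, i.e. 0.628 to 3 decimal places.

0.628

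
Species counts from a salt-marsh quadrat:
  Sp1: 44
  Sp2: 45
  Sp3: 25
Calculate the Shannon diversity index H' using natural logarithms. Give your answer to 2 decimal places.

Total N = 44+45+25 = 114, so the proportions are 0.386, 0.3947, 0.2193 (working shown to 4 dp, full precision carried).
Each pᵢ ln pᵢ term: 0.386×(-0.9520)=-0.3674, 0.3947×(-0.9295)=-0.3669, 0.2193×(-1.5173)=-0.3327.
Sum = -1.0671, so H' = 1.07.

1.07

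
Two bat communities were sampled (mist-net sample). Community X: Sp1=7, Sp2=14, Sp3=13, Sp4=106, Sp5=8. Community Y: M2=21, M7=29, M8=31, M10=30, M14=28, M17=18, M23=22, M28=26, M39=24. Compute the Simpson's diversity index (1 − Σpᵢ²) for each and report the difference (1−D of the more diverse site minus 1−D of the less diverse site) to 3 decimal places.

0.421

Community X: N=148, proportions 0.0473, 0.09459, 0.08784, 0.71622, 0.05405, giving 1−D = 0.46521 (working shown to 5 dp, full precision carried).
Community Y: N=229, proportions 0.0917, 0.12664, 0.13537, 0.131, 0.12227, 0.0786, 0.09607, 0.11354, 0.1048, giving 1−D = 0.88583.
Difference = |0.46521 − 0.88583| = 0.42062, i.e. 0.421 to 3 decimal places.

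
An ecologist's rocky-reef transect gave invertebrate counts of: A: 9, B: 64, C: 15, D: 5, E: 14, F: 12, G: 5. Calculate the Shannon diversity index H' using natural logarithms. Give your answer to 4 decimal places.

Total N = 9+64+15+5+14+12+5 = 124, so the proportions are 0.072581, 0.516129, 0.120968, 0.040323, 0.112903, 0.096774, 0.040323 (working shown to 6 dp, full precision carried).
Each pᵢ ln pᵢ term: 0.072581×(-2.623057)=-0.190383, 0.516129×(-0.661398)=-0.341367, 0.120968×(-2.112231)=-0.255512, 0.040323×(-3.210844)=-0.129470, 0.112903×(-2.181224)=-0.246267, 0.096774×(-2.335375)=-0.226004, 0.040323×(-3.210844)=-0.129470.
Sum = -1.518472, so H' = 1.5185.

1.5185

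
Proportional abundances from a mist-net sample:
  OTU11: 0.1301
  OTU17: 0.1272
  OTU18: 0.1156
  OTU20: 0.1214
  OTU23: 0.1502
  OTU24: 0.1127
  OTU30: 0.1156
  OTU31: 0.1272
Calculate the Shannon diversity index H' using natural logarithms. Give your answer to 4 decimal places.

2.0755

Each pᵢ ln pᵢ term (working shown to 6 dp, full precision carried): 0.1301×(-2.039452)=-0.265333, 0.1272×(-2.061995)=-0.262286, 0.1156×(-2.157619)=-0.249421, 0.1214×(-2.108664)=-0.255992, 0.1502×(-1.895788)=-0.284747, 0.1127×(-2.183026)=-0.246027, 0.1156×(-2.157619)=-0.249421, 0.1272×(-2.061995)=-0.262286.
Sum = -2.075512, so H' = 2.0755.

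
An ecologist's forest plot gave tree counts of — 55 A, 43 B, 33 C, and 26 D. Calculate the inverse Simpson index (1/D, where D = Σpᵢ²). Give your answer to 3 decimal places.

3.713

Total N = 55+43+33+26 = 157, so the proportions are 0.3503185, 0.2738854, 0.2101911, 0.1656051 (working shown to 7 dp, full precision carried).
D = 0.3503185² + 0.2738854² + 0.2101911² + 0.1656051² = 0.1227230 + 0.0750132 + 0.0441803 + 0.0274250 = 0.2693416.
So 1/D = 3.71276, i.e. 3.713 to 3 decimal places.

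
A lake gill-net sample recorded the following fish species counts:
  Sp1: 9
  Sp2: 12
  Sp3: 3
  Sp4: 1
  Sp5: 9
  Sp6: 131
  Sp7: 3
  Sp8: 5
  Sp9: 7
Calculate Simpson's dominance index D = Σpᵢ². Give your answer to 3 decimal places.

0.542

Total N = 9+12+3+1+9+131+3+5+7 = 180, so the proportions are 0.05, 0.06667, 0.01667, 0.00556, 0.05, 0.72778, 0.01667, 0.02778, 0.03889 (working shown to 5 dp, full precision carried).
D = 0.05² + 0.06667² + 0.01667² + 0.00556² + 0.05² + 0.72778² + 0.01667² + 0.02778² + 0.03889² = 0.00250 + 0.00444 + 0.00028 + 0.00003 + 0.00250 + 0.52966 + 0.00028 + 0.00077 + 0.00151 = 0.54198.
To 3 decimal places, D = 0.542.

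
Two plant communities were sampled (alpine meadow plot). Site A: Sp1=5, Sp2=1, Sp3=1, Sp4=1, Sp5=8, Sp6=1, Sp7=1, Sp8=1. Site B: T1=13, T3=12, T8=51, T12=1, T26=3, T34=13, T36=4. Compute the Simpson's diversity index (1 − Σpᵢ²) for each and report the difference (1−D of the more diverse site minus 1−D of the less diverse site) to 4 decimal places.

Site A: N=19, proportions 0.263158, 0.052632, 0.052632, 0.052632, 0.421053, 0.052632, 0.052632, 0.052632, giving 1−D = 0.736842 (working shown to 6 dp, full precision carried).
Site B: N=97, proportions 0.134021, 0.123711, 0.525773, 0.010309, 0.030928, 0.134021, 0.041237, giving 1−D = 0.669572.
Difference = |0.736842 − 0.669572| = 0.067270, i.e. 0.0673 to 4 decimal places.

0.0673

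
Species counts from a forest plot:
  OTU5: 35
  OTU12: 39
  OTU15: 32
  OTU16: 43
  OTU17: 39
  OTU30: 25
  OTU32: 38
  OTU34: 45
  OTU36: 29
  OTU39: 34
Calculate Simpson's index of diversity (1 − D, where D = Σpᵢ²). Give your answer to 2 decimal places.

0.90

Total N = 35+39+32+43+39+25+38+45+29+34 = 359, so the proportions are 0.0975, 0.1086, 0.0891, 0.1198, 0.1086, 0.0696, 0.1058, 0.1253, 0.0808, 0.0947 (working shown to 4 dp, full precision carried).
D = 0.0975² + 0.1086² + 0.0891² + 0.1198² + 0.1086² + 0.0696² + 0.1058² + 0.1253² + 0.0808² + 0.0947² = 0.0095 + 0.0118 + 0.0079 + 0.0143 + 0.0118 + 0.0048 + 0.0112 + 0.0157 + 0.0065 + 0.0090 = 0.1027.
So 1 − D = 0.8973, i.e. 0.90 to 2 decimal places.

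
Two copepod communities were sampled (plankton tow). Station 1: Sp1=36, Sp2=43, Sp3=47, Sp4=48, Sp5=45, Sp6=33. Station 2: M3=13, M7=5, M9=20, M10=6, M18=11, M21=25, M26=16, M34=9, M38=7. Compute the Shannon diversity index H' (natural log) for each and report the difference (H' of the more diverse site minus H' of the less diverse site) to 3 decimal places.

0.287

Station 1: N=252, proportions 0.14286, 0.17063, 0.18651, 0.19048, 0.17857, 0.13095, giving H' = 1.78261 (working shown to 5 dp, full precision carried).
Station 2: N=112, proportions 0.11607, 0.04464, 0.17857, 0.05357, 0.09821, 0.22321, 0.14286, 0.08036, 0.0625, giving H' = 2.06972.
Difference = |1.78261 − 2.06972| = 0.28711, i.e. 0.287 to 3 decimal places.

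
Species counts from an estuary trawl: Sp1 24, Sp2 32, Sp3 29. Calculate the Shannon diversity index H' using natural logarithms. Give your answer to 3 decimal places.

1.092

Total N = 24+32+29 = 85, so the proportions are 0.28235, 0.37647, 0.34118 (working shown to 5 dp, full precision carried).
Each pᵢ ln pᵢ term: 0.28235×(-1.26460)=-0.35706, 0.37647×(-0.97692)=-0.36778, 0.34118×(-1.07536)=-0.36689.
Sum = -1.09173, so H' = 1.092.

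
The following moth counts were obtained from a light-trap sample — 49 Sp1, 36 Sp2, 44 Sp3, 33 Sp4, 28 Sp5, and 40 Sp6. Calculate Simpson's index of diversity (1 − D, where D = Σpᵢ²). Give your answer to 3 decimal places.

Total N = 49+36+44+33+28+40 = 230, so the proportions are 0.21304, 0.15652, 0.1913, 0.14348, 0.12174, 0.17391 (working shown to 5 dp, full precision carried).
D = 0.21304² + 0.15652² + 0.1913² + 0.14348² + 0.12174² + 0.17391² = 0.04539 + 0.02450 + 0.03660 + 0.02059 + 0.01482 + 0.03025 = 0.17214.
So 1 − D = 0.82786, i.e. 0.828 to 3 decimal places.

0.828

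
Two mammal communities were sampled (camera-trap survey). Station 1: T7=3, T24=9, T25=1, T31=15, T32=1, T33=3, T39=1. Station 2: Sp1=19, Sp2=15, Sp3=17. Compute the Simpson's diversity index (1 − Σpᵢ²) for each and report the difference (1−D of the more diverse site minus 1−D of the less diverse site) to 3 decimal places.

Station 1: N=33, proportions 0.09091, 0.27273, 0.0303, 0.45455, 0.0303, 0.09091, 0.0303, giving 1−D = 0.69972 (working shown to 5 dp, full precision carried).
Station 2: N=51, proportions 0.37255, 0.29412, 0.33333, giving 1−D = 0.66359.
Difference = |0.69972 − 0.66359| = 0.03613, i.e. 0.036 to 3 decimal places.

0.036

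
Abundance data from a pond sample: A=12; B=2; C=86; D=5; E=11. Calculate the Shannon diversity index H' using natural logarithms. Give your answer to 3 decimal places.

Total N = 12+2+86+5+11 = 116, so the proportions are 0.10345, 0.01724, 0.74138, 0.0431, 0.09483 (working shown to 5 dp, full precision carried).
Each pᵢ ln pᵢ term: 0.10345×(-2.26868)=-0.23469, 0.01724×(-4.06044)=-0.07001, 0.74138×(-0.29924)=-0.22185, 0.0431×(-3.14415)=-0.13552, 0.09483×(-2.35569)=-0.22338.
Sum = -0.88546, so H' = 0.885.

0.885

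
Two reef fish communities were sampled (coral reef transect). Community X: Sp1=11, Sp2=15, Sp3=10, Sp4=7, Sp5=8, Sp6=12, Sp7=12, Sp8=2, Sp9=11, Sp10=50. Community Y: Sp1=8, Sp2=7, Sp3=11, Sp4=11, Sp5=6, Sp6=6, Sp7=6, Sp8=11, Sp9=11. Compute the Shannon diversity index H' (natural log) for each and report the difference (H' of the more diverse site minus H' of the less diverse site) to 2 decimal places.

0.16

Community X: N=138, proportions 0.0797, 0.1087, 0.0725, 0.0507, 0.058, 0.087, 0.087, 0.0145, 0.0797, 0.3623, giving H' = 2.0049 (working shown to 4 dp, full precision carried).
Community Y: N=77, proportions 0.1039, 0.0909, 0.1429, 0.1429, 0.0779, 0.0779, 0.0779, 0.1429, 0.1429, giving H' = 2.1618.
Difference = |2.0049 − 2.1618| = 0.1569, i.e. 0.16 to 2 decimal places.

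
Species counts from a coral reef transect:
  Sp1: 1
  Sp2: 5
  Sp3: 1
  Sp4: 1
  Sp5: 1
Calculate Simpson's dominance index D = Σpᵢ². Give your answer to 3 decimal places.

0.358

Total N = 1+5+1+1+1 = 9, so the proportions are 0.11111, 0.55556, 0.11111, 0.11111, 0.11111 (working shown to 5 dp, full precision carried).
D = 0.11111² + 0.55556² + 0.11111² + 0.11111² + 0.11111² = 0.01235 + 0.30864 + 0.01235 + 0.01235 + 0.01235 = 0.35802.
To 3 decimal places, D = 0.358.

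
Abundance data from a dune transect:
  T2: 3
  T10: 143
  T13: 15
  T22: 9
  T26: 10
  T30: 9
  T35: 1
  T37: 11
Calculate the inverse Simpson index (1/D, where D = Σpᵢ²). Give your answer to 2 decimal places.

1.92

Total N = 3+143+15+9+10+9+1+11 = 201, so the proportions are 0.01493, 0.71144, 0.07463, 0.04478, 0.04975, 0.04478, 0.00498, 0.05473 (working shown to 5 dp, full precision carried).
D = 0.01493² + 0.71144² + 0.07463² + 0.04478² + 0.04975² + 0.04478² + 0.00498² + 0.05473² = 0.00022 + 0.50615 + 0.00557 + 0.00200 + 0.00248 + 0.00200 + 0.00002 + 0.00299 = 0.52145.
So 1/D = 1.9177, i.e. 1.92 to 2 decimal places.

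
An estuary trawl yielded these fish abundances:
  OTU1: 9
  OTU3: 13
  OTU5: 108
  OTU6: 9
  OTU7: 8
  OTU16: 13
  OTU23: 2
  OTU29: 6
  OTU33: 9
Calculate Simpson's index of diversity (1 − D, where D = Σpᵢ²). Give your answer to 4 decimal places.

0.6058

Total N = 9+13+108+9+8+13+2+6+9 = 177, so the proportions are 0.050847, 0.073446, 0.610169, 0.050847, 0.045198, 0.073446, 0.011299, 0.033898, 0.050847 (working shown to 6 dp, full precision carried).
D = 0.050847² + 0.073446² + 0.610169² + 0.050847² + 0.045198² + 0.073446² + 0.011299² + 0.033898² + 0.050847² = 0.002585 + 0.005394 + 0.372307 + 0.002585 + 0.002043 + 0.005394 + 0.000128 + 0.001149 + 0.002585 = 0.394172.
So 1 − D = 0.605828, i.e. 0.6058 to 4 decimal places.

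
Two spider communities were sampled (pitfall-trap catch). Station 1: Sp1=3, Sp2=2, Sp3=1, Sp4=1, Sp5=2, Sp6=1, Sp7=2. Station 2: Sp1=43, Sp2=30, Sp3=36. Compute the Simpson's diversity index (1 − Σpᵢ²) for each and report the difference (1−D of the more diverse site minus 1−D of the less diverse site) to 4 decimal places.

0.1738

Station 1: N=12, proportions 0.25, 0.166667, 0.083333, 0.083333, 0.166667, 0.083333, 0.166667, giving 1−D = 0.833333 (working shown to 6 dp, full precision carried).
Station 2: N=109, proportions 0.394495, 0.275229, 0.330275, giving 1−D = 0.659540.
Difference = |0.833333 − 0.659540| = 0.173793, i.e. 0.1738 to 4 decimal places.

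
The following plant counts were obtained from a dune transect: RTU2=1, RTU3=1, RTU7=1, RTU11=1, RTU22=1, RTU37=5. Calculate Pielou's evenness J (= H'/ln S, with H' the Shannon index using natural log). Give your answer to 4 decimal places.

Total N = 1+1+1+1+1+5 = 10, so the proportions are 0.1, 0.1, 0.1, 0.1, 0.1, 0.5 (working shown to 6 dp, full precision carried).
H' = −Σ pᵢ ln pᵢ = −((-0.230259) + (-0.230259) + (-0.230259) + (-0.230259) + (-0.230259) + (-0.346574)) = 1.497866.
With S = 6 species, ln S = 1.791759, so J = 1.497866/1.791759 = 0.835975, i.e. 0.8360 to 4 decimal places.

0.8360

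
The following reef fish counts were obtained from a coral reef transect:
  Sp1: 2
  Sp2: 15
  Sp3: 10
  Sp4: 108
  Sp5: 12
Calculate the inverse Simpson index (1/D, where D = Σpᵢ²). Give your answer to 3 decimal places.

1.780

Total N = 2+15+10+108+12 = 147, so the proportions are 0.013605, 0.102041, 0.068027, 0.734694, 0.081633 (working shown to 6 dp, full precision carried).
D = 0.013605² + 0.102041² + 0.068027² + 0.734694² + 0.081633² = 0.000185 + 0.010412 + 0.004628 + 0.539775 + 0.006664 = 0.561664.
So 1/D = 1.78042, i.e. 1.780 to 3 decimal places.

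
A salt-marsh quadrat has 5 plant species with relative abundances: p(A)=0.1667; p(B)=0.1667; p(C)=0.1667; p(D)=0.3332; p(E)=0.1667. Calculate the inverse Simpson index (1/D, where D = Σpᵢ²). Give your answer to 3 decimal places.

D = 0.1667² + 0.1667² + 0.1667² + 0.3332² + 0.1667² = 0.0277889 + 0.0277889 + 0.0277889 + 0.1110222 + 0.0277889 = 0.2221778 (working shown to 7 dp, full precision carried).
So 1/D = 4.50090, i.e. 4.501 to 3 decimal places.

4.501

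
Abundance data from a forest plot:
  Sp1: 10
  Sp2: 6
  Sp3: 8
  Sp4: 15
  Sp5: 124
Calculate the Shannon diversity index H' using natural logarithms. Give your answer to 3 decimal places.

Total N = 10+6+8+15+124 = 163, so the proportions are 0.06135, 0.03681, 0.04908, 0.09202, 0.76074 (working shown to 5 dp, full precision carried).
Each pᵢ ln pᵢ term: 0.06135×(-2.79117)=-0.17124, 0.03681×(-3.30199)=-0.12155, 0.04908×(-3.01431)=-0.14794, 0.09202×(-2.38570)=-0.21954, 0.76074×(-0.27347)=-0.20804.
Sum = -0.86830, so H' = 0.868.

0.868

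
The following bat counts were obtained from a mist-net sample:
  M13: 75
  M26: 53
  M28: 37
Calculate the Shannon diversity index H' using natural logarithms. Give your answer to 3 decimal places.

Total N = 75+53+37 = 165, so the proportions are 0.45455, 0.32121, 0.22424 (working shown to 5 dp, full precision carried).
Each pᵢ ln pᵢ term: 0.45455×(-0.78846)=-0.35839, 0.32121×(-1.13565)=-0.36479, 0.22424×(-1.49503)=-0.33525.
Sum = -1.05842, so H' = 1.058.

1.058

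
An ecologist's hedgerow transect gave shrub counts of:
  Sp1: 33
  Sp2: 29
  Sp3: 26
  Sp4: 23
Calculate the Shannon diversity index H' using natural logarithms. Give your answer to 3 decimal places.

1.377

Total N = 33+29+26+23 = 111, so the proportions are 0.2973, 0.26126, 0.23423, 0.20721 (working shown to 5 dp, full precision carried).
Each pᵢ ln pᵢ term: 0.2973×(-1.21302)=-0.36063, 0.26126×(-1.34223)=-0.35067, 0.23423×(-1.45143)=-0.33998, 0.20721×(-1.57404)=-0.32615.
Sum = -1.37743, so H' = 1.377.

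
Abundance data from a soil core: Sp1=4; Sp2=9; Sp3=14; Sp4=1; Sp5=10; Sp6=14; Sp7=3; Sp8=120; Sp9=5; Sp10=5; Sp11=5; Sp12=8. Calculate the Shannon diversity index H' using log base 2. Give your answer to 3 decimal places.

2.232

Total N = 4+9+14+1+10+14+3+120+5+5+5+8 = 198, so the proportions are 0.0202, 0.04545, 0.07071, 0.00505, 0.05051, 0.07071, 0.01515, 0.60606, 0.02525, 0.02525, 0.02525, 0.0404 (working shown to 5 dp, full precision carried).
Each pᵢ log₂ pᵢ term: 0.0202×(-5.62936)=-0.11372, 0.04545×(-4.45943)=-0.20270, 0.07071×(-3.82200)=-0.27024, 0.00505×(-7.62936)=-0.03853, 0.05051×(-4.30743)=-0.21755, 0.07071×(-3.82200)=-0.27024, 0.01515×(-6.04439)=-0.09158, 0.60606×(-0.72247)=-0.43786, 0.02525×(-5.30743)=-0.13403, 0.02525×(-5.30743)=-0.13403, 0.02525×(-5.30743)=-0.13403, 0.0404×(-4.62936)=-0.18704.
Sum = -2.23155, so H' = 2.232.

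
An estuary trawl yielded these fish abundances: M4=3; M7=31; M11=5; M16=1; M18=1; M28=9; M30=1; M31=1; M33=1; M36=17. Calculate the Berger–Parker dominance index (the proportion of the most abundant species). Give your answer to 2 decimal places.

Total N = 3+31+5+1+1+9+1+1+1+17 = 70, so the proportions are 0.0429, 0.4429, 0.0714, 0.0143, 0.0143, 0.1286, 0.0143, 0.0143, 0.0143, 0.2429 (working shown to 4 dp, full precision carried).
The largest proportion is 0.4429, i.e. d = 0.44 to 2 decimal places.

0.44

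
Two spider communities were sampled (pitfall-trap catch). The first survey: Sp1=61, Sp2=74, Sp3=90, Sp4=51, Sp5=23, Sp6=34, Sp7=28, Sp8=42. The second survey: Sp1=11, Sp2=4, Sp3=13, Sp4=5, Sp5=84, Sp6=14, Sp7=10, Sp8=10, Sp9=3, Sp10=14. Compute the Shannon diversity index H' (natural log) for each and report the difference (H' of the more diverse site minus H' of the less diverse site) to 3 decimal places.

0.248

The first survey: N=403, proportions 0.151365, 0.183623, 0.223325, 0.126551, 0.057072, 0.084367, 0.069479, 0.104218, giving H' = 1.986364 (working shown to 6 dp, full precision carried).
The second survey: N=168, proportions 0.065476, 0.02381, 0.077381, 0.029762, 0.5, 0.083333, 0.059524, 0.059524, 0.017857, 0.083333, giving H' = 1.738587.
Difference = |1.986364 − 1.738587| = 0.247777, i.e. 0.248 to 3 decimal places.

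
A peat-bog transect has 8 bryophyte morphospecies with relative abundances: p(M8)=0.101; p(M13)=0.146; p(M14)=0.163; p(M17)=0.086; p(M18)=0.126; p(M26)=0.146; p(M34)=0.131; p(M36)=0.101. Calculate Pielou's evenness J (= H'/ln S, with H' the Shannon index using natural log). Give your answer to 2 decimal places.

H' = −Σ pᵢ ln pᵢ = −((-0.2316) + (-0.2809) + (-0.2957) + (-0.2110) + (-0.2610) + (-0.2809) + (-0.2663) + (-0.2316)) = 2.0589 (working shown to 4 dp, full precision carried).
With S = 8 species, ln S = 2.0794, so J = 2.0589/2.0794 = 0.9901, i.e. 0.99 to 2 decimal places.

0.99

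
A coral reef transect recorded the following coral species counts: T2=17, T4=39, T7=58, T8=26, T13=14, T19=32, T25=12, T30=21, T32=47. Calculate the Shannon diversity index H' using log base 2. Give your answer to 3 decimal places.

Total N = 17+39+58+26+14+32+12+21+47 = 266, so the proportions are 0.06391, 0.14662, 0.21805, 0.09774, 0.05263, 0.1203, 0.04511, 0.07895, 0.17669 (working shown to 5 dp, full precision carried).
Each pᵢ log₂ pᵢ term: 0.06391×(-3.96782)=-0.25358, 0.14662×(-2.76988)=-0.40611, 0.21805×(-2.19730)=-0.47911, 0.09774×(-3.35484)=-0.32792, 0.05263×(-4.24793)=-0.22358, 0.1203×(-3.05528)=-0.36755, 0.04511×(-4.47032)=-0.20167, 0.07895×(-3.66297)=-0.28918, 0.17669×(-2.50069)=-0.44185.
Sum = -2.99055, so H' = 2.991.

2.991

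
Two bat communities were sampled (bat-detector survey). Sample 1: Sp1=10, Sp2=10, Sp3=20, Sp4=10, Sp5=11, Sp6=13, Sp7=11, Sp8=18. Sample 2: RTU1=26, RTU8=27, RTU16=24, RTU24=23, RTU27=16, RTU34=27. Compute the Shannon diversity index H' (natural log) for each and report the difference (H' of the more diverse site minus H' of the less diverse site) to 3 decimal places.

0.263

Sample 1: N=103, proportions 0.09709, 0.09709, 0.19417, 0.09709, 0.1068, 0.12621, 0.1068, 0.17476, giving H' = 2.04136 (working shown to 5 dp, full precision carried).
Sample 2: N=143, proportions 0.18182, 0.18881, 0.16783, 0.16084, 0.11189, 0.18881, giving H' = 1.77797.
Difference = |2.04136 − 1.77797| = 0.26339, i.e. 0.263 to 3 decimal places.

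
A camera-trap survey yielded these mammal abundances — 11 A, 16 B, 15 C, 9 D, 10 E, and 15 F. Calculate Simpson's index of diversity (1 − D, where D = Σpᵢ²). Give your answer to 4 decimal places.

0.8255

Total N = 11+16+15+9+10+15 = 76, so the proportions are 0.144737, 0.210526, 0.197368, 0.118421, 0.131579, 0.197368 (working shown to 6 dp, full precision carried).
D = 0.144737² + 0.210526² + 0.197368² + 0.118421² + 0.131579² + 0.197368² = 0.020949 + 0.044321 + 0.038954 + 0.014024 + 0.017313 + 0.038954 = 0.174515.
So 1 − D = 0.825485, i.e. 0.8255 to 4 decimal places.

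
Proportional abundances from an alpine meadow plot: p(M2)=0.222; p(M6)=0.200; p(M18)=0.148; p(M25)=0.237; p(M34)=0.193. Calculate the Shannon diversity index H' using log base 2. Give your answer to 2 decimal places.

Each pᵢ log₂ pᵢ term (working shown to 4 dp, full precision carried): 0.222×(-2.1714)=-0.4820, 0.2×(-2.3219)=-0.4644, 0.148×(-2.7563)=-0.4079, 0.237×(-2.0770)=-0.4923, 0.193×(-2.3733)=-0.4581.
Sum = -2.3047, so H' = 2.30.

2.30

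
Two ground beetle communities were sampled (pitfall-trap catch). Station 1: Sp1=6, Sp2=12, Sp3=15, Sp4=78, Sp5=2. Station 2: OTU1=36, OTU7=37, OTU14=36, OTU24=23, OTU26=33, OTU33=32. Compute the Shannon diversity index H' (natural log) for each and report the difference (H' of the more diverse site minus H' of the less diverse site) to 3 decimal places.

0.791

Station 1: N=113, proportions 0.053097, 0.106195, 0.132743, 0.690265, 0.017699, giving H' = 0.989337 (working shown to 6 dp, full precision carried).
Station 2: N=197, proportions 0.182741, 0.187817, 0.182741, 0.116751, 0.167513, 0.162437, giving H' = 1.780554.
Difference = |0.989337 − 1.780554| = 0.791217, i.e. 0.791 to 3 decimal places.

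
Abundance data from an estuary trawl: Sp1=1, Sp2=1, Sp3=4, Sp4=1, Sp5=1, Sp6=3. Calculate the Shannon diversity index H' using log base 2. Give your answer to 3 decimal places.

Total N = 1+1+4+1+1+3 = 11, so the proportions are 0.09091, 0.09091, 0.36364, 0.09091, 0.09091, 0.27273 (working shown to 5 dp, full precision carried).
Each pᵢ log₂ pᵢ term: 0.09091×(-3.45943)=-0.31449, 0.09091×(-3.45943)=-0.31449, 0.36364×(-1.45943)=-0.53070, 0.09091×(-3.45943)=-0.31449, 0.09091×(-3.45943)=-0.31449, 0.27273×(-1.87447)=-0.51122.
Sum = -2.29990, so H' = 2.300.

2.300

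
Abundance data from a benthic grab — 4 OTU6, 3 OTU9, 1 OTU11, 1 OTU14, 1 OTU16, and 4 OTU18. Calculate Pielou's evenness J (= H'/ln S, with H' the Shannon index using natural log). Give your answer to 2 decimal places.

0.90

Total N = 4+3+1+1+1+4 = 14, so the proportions are 0.2857, 0.2143, 0.0714, 0.0714, 0.0714, 0.2857 (working shown to 4 dp, full precision carried).
H' = −Σ pᵢ ln pᵢ = −((-0.3579) + (-0.3301) + (-0.1885) + (-0.1885) + (-0.1885) + (-0.3579)) = 1.6115.
With S = 6 species, ln S = 1.7918, so J = 1.6115/1.7918 = 0.8994, i.e. 0.90 to 2 decimal places.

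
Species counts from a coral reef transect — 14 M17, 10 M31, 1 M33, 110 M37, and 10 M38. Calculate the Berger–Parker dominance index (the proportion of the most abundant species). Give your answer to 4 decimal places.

0.7586

Total N = 14+10+1+110+10 = 145, so the proportions are 0.096552, 0.068966, 0.006897, 0.758621, 0.068966 (working shown to 6 dp, full precision carried).
The largest proportion is 0.758621, i.e. d = 0.7586 to 4 decimal places.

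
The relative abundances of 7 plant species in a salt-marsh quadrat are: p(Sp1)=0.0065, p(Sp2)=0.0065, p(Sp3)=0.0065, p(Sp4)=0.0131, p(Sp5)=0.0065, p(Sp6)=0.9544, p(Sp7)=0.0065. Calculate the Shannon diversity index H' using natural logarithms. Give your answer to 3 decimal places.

Each pᵢ ln pᵢ term (working shown to 5 dp, full precision carried): 0.0065×(-5.03595)=-0.03273, 0.0065×(-5.03595)=-0.03273, 0.0065×(-5.03595)=-0.03273, 0.0131×(-4.33514)=-0.05679, 0.0065×(-5.03595)=-0.03273, 0.9544×(-0.04667)=-0.04454, 0.0065×(-5.03595)=-0.03273.
Sum = -0.26500, so H' = 0.265.

0.265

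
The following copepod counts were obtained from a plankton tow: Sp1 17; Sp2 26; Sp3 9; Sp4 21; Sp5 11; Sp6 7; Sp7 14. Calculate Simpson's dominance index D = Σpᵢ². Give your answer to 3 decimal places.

0.168

Total N = 17+26+9+21+11+7+14 = 105, so the proportions are 0.1619, 0.24762, 0.08571, 0.2, 0.10476, 0.06667, 0.13333 (working shown to 5 dp, full precision carried).
D = 0.1619² + 0.24762² + 0.08571² + 0.2² + 0.10476² + 0.06667² + 0.13333² = 0.02621 + 0.06132 + 0.00735 + 0.04000 + 0.01098 + 0.00444 + 0.01778 = 0.16807.
To 3 decimal places, D = 0.168.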